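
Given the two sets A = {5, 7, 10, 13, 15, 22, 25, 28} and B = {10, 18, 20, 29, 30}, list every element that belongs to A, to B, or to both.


A ∪ B = all elements in A or B (or both)
A = {5, 7, 10, 13, 15, 22, 25, 28}
B = {10, 18, 20, 29, 30}
A ∪ B = {5, 7, 10, 13, 15, 18, 20, 22, 25, 28, 29, 30}

A ∪ B = {5, 7, 10, 13, 15, 18, 20, 22, 25, 28, 29, 30}


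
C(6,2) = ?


C(n,k) = n! / (k!(n-k)!)
C(6,2) = 6! / (2!4!)
= 15

C(6,2) = 15


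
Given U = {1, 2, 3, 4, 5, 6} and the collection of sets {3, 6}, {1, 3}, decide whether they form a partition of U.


A partition requires: (1) non-empty parts, (2) pairwise disjoint, (3) union = U
Parts: {3, 6}, {1, 3}
Union of parts: {1, 3, 6}
U = {1, 2, 3, 4, 5, 6}
All non-empty? True
Pairwise disjoint? False
Covers U? False

No, not a valid partition


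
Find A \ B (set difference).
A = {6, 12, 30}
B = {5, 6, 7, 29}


A \ B = elements in A but not in B
A = {6, 12, 30}
B = {5, 6, 7, 29}
Remove from A any elements in B
A \ B = {12, 30}

A \ B = {12, 30}


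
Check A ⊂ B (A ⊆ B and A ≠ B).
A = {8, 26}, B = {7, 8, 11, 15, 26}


A ⊂ B requires: A ⊆ B AND A ≠ B.
A ⊆ B? Yes
A = B? No
A ⊂ B: Yes (A is a proper subset of B)

Yes, A ⊂ B


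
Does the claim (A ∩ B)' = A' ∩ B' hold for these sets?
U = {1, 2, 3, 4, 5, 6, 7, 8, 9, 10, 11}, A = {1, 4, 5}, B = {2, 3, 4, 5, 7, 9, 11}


LHS: A ∩ B = {4, 5}
(A ∩ B)' = U \ (A ∩ B) = {1, 2, 3, 6, 7, 8, 9, 10, 11}
A' = {2, 3, 6, 7, 8, 9, 10, 11}, B' = {1, 6, 8, 10}
Claimed RHS: A' ∩ B' = {6, 8, 10}
Identity is INVALID: LHS = {1, 2, 3, 6, 7, 8, 9, 10, 11} but the RHS claimed here equals {6, 8, 10}. The correct form is (A ∩ B)' = A' ∪ B'.

Identity is invalid: (A ∩ B)' = {1, 2, 3, 6, 7, 8, 9, 10, 11} but A' ∩ B' = {6, 8, 10}. The correct De Morgan law is (A ∩ B)' = A' ∪ B'.


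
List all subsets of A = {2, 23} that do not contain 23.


A subset of A that omits 23 is a subset of A \ {23}, so there are 2^(n-1) = 2^1 = 2 of them.
Subsets excluding 23: ∅, {2}

Subsets excluding 23 (2 total): ∅, {2}


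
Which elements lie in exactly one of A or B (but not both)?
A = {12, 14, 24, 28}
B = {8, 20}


A △ B = (A \ B) ∪ (B \ A) = elements in exactly one of A or B
A \ B = {12, 14, 24, 28}
B \ A = {8, 20}
A △ B = {8, 12, 14, 20, 24, 28}

A △ B = {8, 12, 14, 20, 24, 28}


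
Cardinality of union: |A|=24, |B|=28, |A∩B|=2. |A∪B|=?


|A ∪ B| = |A| + |B| - |A ∩ B|
= 24 + 28 - 2
= 50

|A ∪ B| = 50


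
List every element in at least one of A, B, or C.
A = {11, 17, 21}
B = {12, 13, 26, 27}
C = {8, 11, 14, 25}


A ∪ B = {11, 12, 13, 17, 21, 26, 27}
(A ∪ B) ∪ C = {8, 11, 12, 13, 14, 17, 21, 25, 26, 27}

A ∪ B ∪ C = {8, 11, 12, 13, 14, 17, 21, 25, 26, 27}


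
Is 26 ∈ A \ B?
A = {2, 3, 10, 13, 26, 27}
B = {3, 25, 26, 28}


A = {2, 3, 10, 13, 26, 27}, B = {3, 25, 26, 28}
A \ B = elements in A but not in B
A \ B = {2, 10, 13, 27}
Checking if 26 ∈ A \ B
26 is not in A \ B → False

26 ∉ A \ B


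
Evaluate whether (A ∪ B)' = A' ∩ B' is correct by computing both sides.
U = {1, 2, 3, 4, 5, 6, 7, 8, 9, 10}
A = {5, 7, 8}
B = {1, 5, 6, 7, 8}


LHS: A ∪ B = {1, 5, 6, 7, 8}
(A ∪ B)' = U \ (A ∪ B) = {2, 3, 4, 9, 10}
A' = {1, 2, 3, 4, 6, 9, 10}, B' = {2, 3, 4, 9, 10}
Claimed RHS: A' ∩ B' = {2, 3, 4, 9, 10}
Identity is VALID: LHS = RHS = {2, 3, 4, 9, 10} ✓

Identity is valid. (A ∪ B)' = A' ∩ B' = {2, 3, 4, 9, 10}


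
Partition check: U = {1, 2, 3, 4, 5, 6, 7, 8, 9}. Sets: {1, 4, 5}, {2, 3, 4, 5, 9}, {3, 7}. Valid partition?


A partition requires: (1) non-empty parts, (2) pairwise disjoint, (3) union = U
Parts: {1, 4, 5}, {2, 3, 4, 5, 9}, {3, 7}
Union of parts: {1, 2, 3, 4, 5, 7, 9}
U = {1, 2, 3, 4, 5, 6, 7, 8, 9}
All non-empty? True
Pairwise disjoint? False
Covers U? False

No, not a valid partition


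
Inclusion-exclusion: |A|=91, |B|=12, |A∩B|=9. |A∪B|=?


|A ∪ B| = |A| + |B| - |A ∩ B|
= 91 + 12 - 9
= 94

|A ∪ B| = 94


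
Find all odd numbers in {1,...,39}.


Checking each candidate:
Condition: odd numbers in {1,...,39}
Result = {1, 3, 5, 7, 9, 11, 13, 15, 17, 19, 21, 23, 25, 27, 29, 31, 33, 35, 37, 39}

{1, 3, 5, 7, 9, 11, 13, 15, 17, 19, 21, 23, 25, 27, 29, 31, 33, 35, 37, 39}


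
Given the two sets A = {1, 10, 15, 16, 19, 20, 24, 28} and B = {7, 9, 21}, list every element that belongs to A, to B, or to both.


A ∪ B = all elements in A or B (or both)
A = {1, 10, 15, 16, 19, 20, 24, 28}
B = {7, 9, 21}
A ∪ B = {1, 7, 9, 10, 15, 16, 19, 20, 21, 24, 28}

A ∪ B = {1, 7, 9, 10, 15, 16, 19, 20, 21, 24, 28}


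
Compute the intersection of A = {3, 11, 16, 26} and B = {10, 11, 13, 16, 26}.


A ∩ B = elements in both A and B
A = {3, 11, 16, 26}
B = {10, 11, 13, 16, 26}
A ∩ B = {11, 16, 26}

A ∩ B = {11, 16, 26}


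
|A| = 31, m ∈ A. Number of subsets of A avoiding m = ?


Subsets of A avoiding m are subsets of A \ {m}, which has 30 elements.
Count = 2^(n-1) = 2^30
= 1073741824

Number of subsets avoiding m = 1073741824


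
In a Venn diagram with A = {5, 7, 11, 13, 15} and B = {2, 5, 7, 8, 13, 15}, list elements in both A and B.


A = {5, 7, 11, 13, 15}
B = {2, 5, 7, 8, 13, 15}
Region: in both A and B
Elements: {5, 7, 13, 15}

Elements in both A and B: {5, 7, 13, 15}


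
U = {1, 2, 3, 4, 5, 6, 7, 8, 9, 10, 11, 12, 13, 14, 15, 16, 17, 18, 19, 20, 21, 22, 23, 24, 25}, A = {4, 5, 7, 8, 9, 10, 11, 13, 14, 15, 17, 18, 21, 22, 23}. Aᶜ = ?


Aᶜ = U \ A = elements in U but not in A
U = {1, 2, 3, 4, 5, 6, 7, 8, 9, 10, 11, 12, 13, 14, 15, 16, 17, 18, 19, 20, 21, 22, 23, 24, 25}
A = {4, 5, 7, 8, 9, 10, 11, 13, 14, 15, 17, 18, 21, 22, 23}
Aᶜ = {1, 2, 3, 6, 12, 16, 19, 20, 24, 25}

Aᶜ = {1, 2, 3, 6, 12, 16, 19, 20, 24, 25}


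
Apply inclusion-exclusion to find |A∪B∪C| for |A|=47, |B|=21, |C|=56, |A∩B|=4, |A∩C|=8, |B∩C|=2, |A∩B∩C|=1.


|A∪B∪C| = |A|+|B|+|C| - |A∩B|-|A∩C|-|B∩C| + |A∩B∩C|
= 47+21+56 - 4-8-2 + 1
= 124 - 14 + 1
= 111

|A ∪ B ∪ C| = 111


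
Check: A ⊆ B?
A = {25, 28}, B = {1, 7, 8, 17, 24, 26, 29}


A ⊆ B means every element of A is in B.
Elements in A not in B: {25, 28}
So A ⊄ B.

No, A ⊄ B


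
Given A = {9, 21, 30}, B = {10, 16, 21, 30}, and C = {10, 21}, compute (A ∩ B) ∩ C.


A ∩ B = {21, 30}
(A ∩ B) ∩ C = {21}

A ∩ B ∩ C = {21}


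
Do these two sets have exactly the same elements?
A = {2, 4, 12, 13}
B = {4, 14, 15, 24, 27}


Two sets are equal iff they have exactly the same elements.
A = {2, 4, 12, 13}
B = {4, 14, 15, 24, 27}
Differences: {2, 12, 13, 14, 15, 24, 27}
A ≠ B

No, A ≠ B


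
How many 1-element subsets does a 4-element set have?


C(n,k) = n! / (k!(n-k)!)
C(4,1) = 4! / (1!3!)
= 4

C(4,1) = 4


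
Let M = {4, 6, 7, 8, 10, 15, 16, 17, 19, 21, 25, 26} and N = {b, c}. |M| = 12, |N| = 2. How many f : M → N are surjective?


n = |M| = 12, k = |N| = 2. Surjections via inclusion-exclusion:
S(n,k) = Σ(-1)^i × C(k,i) × (k-i)^n, i=0 to k
i=0: (-1)^0×C(2,0)×2^12 = 4096
i=1: (-1)^1×C(2,1)×1^12 = -2
i=2: (-1)^2×C(2,2)×0^12 = 0
Total = 4094

Number of surjections = 4094


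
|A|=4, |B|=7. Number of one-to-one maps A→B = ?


An injection sends each of |A| = 4 inputs to a distinct output in B.
# injections = |B|·(|B|-1)·…·(|B|-|A|+1) = 7! / (7 - 4)!
= 7 × 6 × 5 × 4
= 840

Number of injections = 840


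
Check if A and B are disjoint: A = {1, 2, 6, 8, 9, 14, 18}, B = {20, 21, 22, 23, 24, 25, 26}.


Disjoint means A ∩ B = ∅.
A ∩ B = ∅
A ∩ B = ∅, so A and B are disjoint.

Yes, A and B are disjoint


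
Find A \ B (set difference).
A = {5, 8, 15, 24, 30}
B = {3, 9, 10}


A \ B = elements in A but not in B
A = {5, 8, 15, 24, 30}
B = {3, 9, 10}
Remove from A any elements in B
A \ B = {5, 8, 15, 24, 30}

A \ B = {5, 8, 15, 24, 30}


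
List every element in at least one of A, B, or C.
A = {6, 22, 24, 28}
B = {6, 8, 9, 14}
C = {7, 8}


A ∪ B = {6, 8, 9, 14, 22, 24, 28}
(A ∪ B) ∪ C = {6, 7, 8, 9, 14, 22, 24, 28}

A ∪ B ∪ C = {6, 7, 8, 9, 14, 22, 24, 28}


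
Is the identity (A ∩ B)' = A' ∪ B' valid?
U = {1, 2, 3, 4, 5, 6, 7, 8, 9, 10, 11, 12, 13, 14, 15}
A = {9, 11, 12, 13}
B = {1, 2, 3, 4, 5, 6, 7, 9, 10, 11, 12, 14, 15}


LHS: A ∩ B = {9, 11, 12}
(A ∩ B)' = U \ (A ∩ B) = {1, 2, 3, 4, 5, 6, 7, 8, 10, 13, 14, 15}
A' = {1, 2, 3, 4, 5, 6, 7, 8, 10, 14, 15}, B' = {8, 13}
Claimed RHS: A' ∪ B' = {1, 2, 3, 4, 5, 6, 7, 8, 10, 13, 14, 15}
Identity is VALID: LHS = RHS = {1, 2, 3, 4, 5, 6, 7, 8, 10, 13, 14, 15} ✓

Identity is valid. (A ∩ B)' = A' ∪ B' = {1, 2, 3, 4, 5, 6, 7, 8, 10, 13, 14, 15}


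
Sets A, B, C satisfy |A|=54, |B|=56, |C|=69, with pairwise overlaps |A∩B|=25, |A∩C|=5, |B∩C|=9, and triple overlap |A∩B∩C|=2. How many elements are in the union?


|A∪B∪C| = |A|+|B|+|C| - |A∩B|-|A∩C|-|B∩C| + |A∩B∩C|
= 54+56+69 - 25-5-9 + 2
= 179 - 39 + 2
= 142

|A ∪ B ∪ C| = 142


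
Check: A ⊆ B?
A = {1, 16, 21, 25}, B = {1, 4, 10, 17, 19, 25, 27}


A ⊆ B means every element of A is in B.
Elements in A not in B: {16, 21}
So A ⊄ B.

No, A ⊄ B


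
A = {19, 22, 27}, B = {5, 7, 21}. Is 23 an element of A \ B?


A = {19, 22, 27}, B = {5, 7, 21}
A \ B = elements in A but not in B
A \ B = {19, 22, 27}
Checking if 23 ∈ A \ B
23 is not in A \ B → False

23 ∉ A \ B


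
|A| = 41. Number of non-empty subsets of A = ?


Total subsets = 2^n = 2^41 = 2199023255552
Non-empty subsets exclude the empty set: 2^n - 1
= 2199023255552 - 1
= 2199023255551

Number of non-empty subsets = 2199023255551


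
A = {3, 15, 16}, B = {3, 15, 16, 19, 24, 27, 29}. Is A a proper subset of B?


A ⊂ B requires: A ⊆ B AND A ≠ B.
A ⊆ B? Yes
A = B? No
A ⊂ B: Yes (A is a proper subset of B)

Yes, A ⊂ B


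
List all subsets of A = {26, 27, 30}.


|A| = 3, so |P(A)| = 2^3 = 8
Enumerate subsets by cardinality (0 to 3):
∅, {26}, {27}, {30}, {26, 27}, {26, 30}, {27, 30}, {26, 27, 30}

P(A) has 8 subsets: ∅, {26}, {27}, {30}, {26, 27}, {26, 30}, {27, 30}, {26, 27, 30}


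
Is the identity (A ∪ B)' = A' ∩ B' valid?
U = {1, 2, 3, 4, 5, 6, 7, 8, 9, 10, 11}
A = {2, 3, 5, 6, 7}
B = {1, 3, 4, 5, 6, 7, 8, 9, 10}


LHS: A ∪ B = {1, 2, 3, 4, 5, 6, 7, 8, 9, 10}
(A ∪ B)' = U \ (A ∪ B) = {11}
A' = {1, 4, 8, 9, 10, 11}, B' = {2, 11}
Claimed RHS: A' ∩ B' = {11}
Identity is VALID: LHS = RHS = {11} ✓

Identity is valid. (A ∪ B)' = A' ∩ B' = {11}


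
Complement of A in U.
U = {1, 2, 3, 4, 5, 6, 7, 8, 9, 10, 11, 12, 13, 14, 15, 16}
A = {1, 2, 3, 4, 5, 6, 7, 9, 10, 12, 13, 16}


Aᶜ = U \ A = elements in U but not in A
U = {1, 2, 3, 4, 5, 6, 7, 8, 9, 10, 11, 12, 13, 14, 15, 16}
A = {1, 2, 3, 4, 5, 6, 7, 9, 10, 12, 13, 16}
Aᶜ = {8, 11, 14, 15}

Aᶜ = {8, 11, 14, 15}


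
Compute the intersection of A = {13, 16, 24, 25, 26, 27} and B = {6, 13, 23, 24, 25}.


A ∩ B = elements in both A and B
A = {13, 16, 24, 25, 26, 27}
B = {6, 13, 23, 24, 25}
A ∩ B = {13, 24, 25}

A ∩ B = {13, 24, 25}


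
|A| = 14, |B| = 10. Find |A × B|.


|A × B| = |A| × |B|
= 14 × 10
= 140

|A × B| = 140


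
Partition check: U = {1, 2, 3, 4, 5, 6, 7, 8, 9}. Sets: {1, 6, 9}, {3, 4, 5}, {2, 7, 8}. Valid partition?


A partition requires: (1) non-empty parts, (2) pairwise disjoint, (3) union = U
Parts: {1, 6, 9}, {3, 4, 5}, {2, 7, 8}
Union of parts: {1, 2, 3, 4, 5, 6, 7, 8, 9}
U = {1, 2, 3, 4, 5, 6, 7, 8, 9}
All non-empty? True
Pairwise disjoint? True
Covers U? True

Yes, valid partition


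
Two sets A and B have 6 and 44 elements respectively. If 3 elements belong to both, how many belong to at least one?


|A ∪ B| = |A| + |B| - |A ∩ B|
= 6 + 44 - 3
= 47

|A ∪ B| = 47


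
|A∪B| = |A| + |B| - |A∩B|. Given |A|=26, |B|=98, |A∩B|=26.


|A ∪ B| = |A| + |B| - |A ∩ B|
= 26 + 98 - 26
= 98

|A ∪ B| = 98


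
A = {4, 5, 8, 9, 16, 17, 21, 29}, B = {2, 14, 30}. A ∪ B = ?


A ∪ B = all elements in A or B (or both)
A = {4, 5, 8, 9, 16, 17, 21, 29}
B = {2, 14, 30}
A ∪ B = {2, 4, 5, 8, 9, 14, 16, 17, 21, 29, 30}

A ∪ B = {2, 4, 5, 8, 9, 14, 16, 17, 21, 29, 30}


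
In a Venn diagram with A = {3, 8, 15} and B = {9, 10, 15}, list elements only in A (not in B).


A = {3, 8, 15}
B = {9, 10, 15}
Region: only in A (not in B)
Elements: {3, 8}

Elements only in A (not in B): {3, 8}


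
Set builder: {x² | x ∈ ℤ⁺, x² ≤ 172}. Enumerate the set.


Checking each candidate:
Condition: positive perfect squares ≤ 172
Result = {1, 4, 9, 16, 25, 36, 49, 64, 81, 100, 121, 144, 169}

{1, 4, 9, 16, 25, 36, 49, 64, 81, 100, 121, 144, 169}


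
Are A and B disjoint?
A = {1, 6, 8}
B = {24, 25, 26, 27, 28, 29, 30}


Disjoint means A ∩ B = ∅.
A ∩ B = ∅
A ∩ B = ∅, so A and B are disjoint.

Yes, A and B are disjoint


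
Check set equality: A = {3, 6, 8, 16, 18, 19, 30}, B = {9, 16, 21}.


Two sets are equal iff they have exactly the same elements.
A = {3, 6, 8, 16, 18, 19, 30}
B = {9, 16, 21}
Differences: {3, 6, 8, 9, 18, 19, 21, 30}
A ≠ B

No, A ≠ B


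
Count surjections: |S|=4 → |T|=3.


n = |S| = 4, k = |T| = 3. Surjections via inclusion-exclusion:
S(n,k) = Σ(-1)^i × C(k,i) × (k-i)^n, i=0 to k
i=0: (-1)^0×C(3,0)×3^4 = 81
i=1: (-1)^1×C(3,1)×2^4 = -48
i=2: (-1)^2×C(3,2)×1^4 = 3
i=3: (-1)^3×C(3,3)×0^4 = 0
Total = 36

Number of surjections = 36


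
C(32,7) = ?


C(n,k) = n! / (k!(n-k)!)
C(32,7) = 32! / (7!25!)
= 3365856

C(32,7) = 3365856


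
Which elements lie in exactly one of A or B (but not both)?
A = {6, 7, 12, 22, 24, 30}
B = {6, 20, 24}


A △ B = (A \ B) ∪ (B \ A) = elements in exactly one of A or B
A \ B = {7, 12, 22, 30}
B \ A = {20}
A △ B = {7, 12, 20, 22, 30}

A △ B = {7, 12, 20, 22, 30}


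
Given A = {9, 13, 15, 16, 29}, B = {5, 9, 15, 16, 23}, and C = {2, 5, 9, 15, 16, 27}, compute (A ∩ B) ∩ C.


A ∩ B = {9, 15, 16}
(A ∩ B) ∩ C = {9, 15, 16}

A ∩ B ∩ C = {9, 15, 16}


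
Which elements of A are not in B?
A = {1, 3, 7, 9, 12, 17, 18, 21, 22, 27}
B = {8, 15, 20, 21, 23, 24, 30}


A \ B = elements in A but not in B
A = {1, 3, 7, 9, 12, 17, 18, 21, 22, 27}
B = {8, 15, 20, 21, 23, 24, 30}
Remove from A any elements in B
A \ B = {1, 3, 7, 9, 12, 17, 18, 22, 27}

A \ B = {1, 3, 7, 9, 12, 17, 18, 22, 27}


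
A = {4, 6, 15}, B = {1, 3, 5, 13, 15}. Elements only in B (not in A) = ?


A = {4, 6, 15}
B = {1, 3, 5, 13, 15}
Region: only in B (not in A)
Elements: {1, 3, 5, 13}

Elements only in B (not in A): {1, 3, 5, 13}


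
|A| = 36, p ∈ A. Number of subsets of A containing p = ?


Subsets of A containing p correspond to subsets of A \ {p}, which has 35 elements.
Count = 2^(n-1) = 2^35
= 34359738368

Number of subsets containing p = 34359738368


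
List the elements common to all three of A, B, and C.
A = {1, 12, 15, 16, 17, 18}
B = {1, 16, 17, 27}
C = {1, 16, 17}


A ∩ B = {1, 16, 17}
(A ∩ B) ∩ C = {1, 16, 17}

A ∩ B ∩ C = {1, 16, 17}


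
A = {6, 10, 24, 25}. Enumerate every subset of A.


|A| = 4, so |P(A)| = 2^4 = 16
Enumerate subsets by cardinality (0 to 4):
∅, {6}, {10}, {24}, {25}, {6, 10}, {6, 24}, {6, 25}, {10, 24}, {10, 25}, {24, 25}, {6, 10, 24}, {6, 10, 25}, {6, 24, 25}, {10, 24, 25}, {6, 10, 24, 25}

P(A) has 16 subsets: ∅, {6}, {10}, {24}, {25}, {6, 10}, {6, 24}, {6, 25}, {10, 24}, {10, 25}, {24, 25}, {6, 10, 24}, {6, 10, 25}, {6, 24, 25}, {10, 24, 25}, {6, 10, 24, 25}


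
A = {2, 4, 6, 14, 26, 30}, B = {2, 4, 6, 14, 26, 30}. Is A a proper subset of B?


A ⊂ B requires: A ⊆ B AND A ≠ B.
A ⊆ B? Yes
A = B? Yes
A = B, so A is not a PROPER subset.

No, A is not a proper subset of B


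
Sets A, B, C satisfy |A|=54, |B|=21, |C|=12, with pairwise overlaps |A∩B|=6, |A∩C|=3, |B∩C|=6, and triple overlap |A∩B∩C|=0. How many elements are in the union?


|A∪B∪C| = |A|+|B|+|C| - |A∩B|-|A∩C|-|B∩C| + |A∩B∩C|
= 54+21+12 - 6-3-6 + 0
= 87 - 15 + 0
= 72

|A ∪ B ∪ C| = 72


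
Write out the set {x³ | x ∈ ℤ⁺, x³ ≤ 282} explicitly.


Checking each candidate:
Condition: positive perfect cubes ≤ 282
Result = {1, 8, 27, 64, 125, 216}

{1, 8, 27, 64, 125, 216}


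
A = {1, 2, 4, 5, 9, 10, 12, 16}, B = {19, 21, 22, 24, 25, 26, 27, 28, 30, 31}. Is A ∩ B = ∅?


Disjoint means A ∩ B = ∅.
A ∩ B = ∅
A ∩ B = ∅, so A and B are disjoint.

Yes, A and B are disjoint


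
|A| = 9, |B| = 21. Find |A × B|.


|A × B| = |A| × |B|
= 9 × 21
= 189

|A × B| = 189


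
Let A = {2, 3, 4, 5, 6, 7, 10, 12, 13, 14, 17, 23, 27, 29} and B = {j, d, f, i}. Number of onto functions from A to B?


n = |A| = 14, k = |B| = 4. Surjections via inclusion-exclusion:
S(n,k) = Σ(-1)^i × C(k,i) × (k-i)^n, i=0 to k
i=0: (-1)^0×C(4,0)×4^14 = 268435456
i=1: (-1)^1×C(4,1)×3^14 = -19131876
i=2: (-1)^2×C(4,2)×2^14 = 98304
i=3: (-1)^3×C(4,3)×1^14 = -4
i=4: (-1)^4×C(4,4)×0^14 = 0
Total = 249401880

Number of surjections = 249401880


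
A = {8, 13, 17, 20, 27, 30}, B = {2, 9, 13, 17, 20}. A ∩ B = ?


A ∩ B = elements in both A and B
A = {8, 13, 17, 20, 27, 30}
B = {2, 9, 13, 17, 20}
A ∩ B = {13, 17, 20}

A ∩ B = {13, 17, 20}


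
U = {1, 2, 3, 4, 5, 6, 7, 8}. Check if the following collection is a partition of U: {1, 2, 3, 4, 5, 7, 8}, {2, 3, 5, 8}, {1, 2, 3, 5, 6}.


A partition requires: (1) non-empty parts, (2) pairwise disjoint, (3) union = U
Parts: {1, 2, 3, 4, 5, 7, 8}, {2, 3, 5, 8}, {1, 2, 3, 5, 6}
Union of parts: {1, 2, 3, 4, 5, 6, 7, 8}
U = {1, 2, 3, 4, 5, 6, 7, 8}
All non-empty? True
Pairwise disjoint? False
Covers U? True

No, not a valid partition


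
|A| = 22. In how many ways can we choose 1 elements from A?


C(n,k) = n! / (k!(n-k)!)
C(22,1) = 22! / (1!21!)
= 22

C(22,1) = 22


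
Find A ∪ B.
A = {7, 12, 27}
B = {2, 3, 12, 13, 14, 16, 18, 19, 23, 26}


A ∪ B = all elements in A or B (or both)
A = {7, 12, 27}
B = {2, 3, 12, 13, 14, 16, 18, 19, 23, 26}
A ∪ B = {2, 3, 7, 12, 13, 14, 16, 18, 19, 23, 26, 27}

A ∪ B = {2, 3, 7, 12, 13, 14, 16, 18, 19, 23, 26, 27}


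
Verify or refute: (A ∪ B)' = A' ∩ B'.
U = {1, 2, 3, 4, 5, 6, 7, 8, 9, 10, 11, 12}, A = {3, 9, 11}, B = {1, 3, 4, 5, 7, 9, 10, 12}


LHS: A ∪ B = {1, 3, 4, 5, 7, 9, 10, 11, 12}
(A ∪ B)' = U \ (A ∪ B) = {2, 6, 8}
A' = {1, 2, 4, 5, 6, 7, 8, 10, 12}, B' = {2, 6, 8, 11}
Claimed RHS: A' ∩ B' = {2, 6, 8}
Identity is VALID: LHS = RHS = {2, 6, 8} ✓

Identity is valid. (A ∪ B)' = A' ∩ B' = {2, 6, 8}


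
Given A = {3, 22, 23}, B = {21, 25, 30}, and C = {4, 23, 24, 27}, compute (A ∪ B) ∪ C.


A ∪ B = {3, 21, 22, 23, 25, 30}
(A ∪ B) ∪ C = {3, 4, 21, 22, 23, 24, 25, 27, 30}

A ∪ B ∪ C = {3, 4, 21, 22, 23, 24, 25, 27, 30}


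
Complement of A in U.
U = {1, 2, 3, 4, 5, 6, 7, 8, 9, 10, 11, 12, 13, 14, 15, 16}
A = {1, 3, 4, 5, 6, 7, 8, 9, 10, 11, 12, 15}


Aᶜ = U \ A = elements in U but not in A
U = {1, 2, 3, 4, 5, 6, 7, 8, 9, 10, 11, 12, 13, 14, 15, 16}
A = {1, 3, 4, 5, 6, 7, 8, 9, 10, 11, 12, 15}
Aᶜ = {2, 13, 14, 16}

Aᶜ = {2, 13, 14, 16}


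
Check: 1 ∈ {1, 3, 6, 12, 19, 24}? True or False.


A = {1, 3, 6, 12, 19, 24}
Checking if 1 is in A
1 is in A → True

1 ∈ A


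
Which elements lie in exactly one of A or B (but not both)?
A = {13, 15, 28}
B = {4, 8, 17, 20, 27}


A △ B = (A \ B) ∪ (B \ A) = elements in exactly one of A or B
A \ B = {13, 15, 28}
B \ A = {4, 8, 17, 20, 27}
A △ B = {4, 8, 13, 15, 17, 20, 27, 28}

A △ B = {4, 8, 13, 15, 17, 20, 27, 28}


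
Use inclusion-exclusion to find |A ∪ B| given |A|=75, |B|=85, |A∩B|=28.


|A ∪ B| = |A| + |B| - |A ∩ B|
= 75 + 85 - 28
= 132

|A ∪ B| = 132


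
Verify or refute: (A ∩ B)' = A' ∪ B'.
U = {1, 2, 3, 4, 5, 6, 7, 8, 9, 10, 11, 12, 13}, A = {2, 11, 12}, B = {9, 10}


LHS: A ∩ B = ∅
(A ∩ B)' = U \ (A ∩ B) = {1, 2, 3, 4, 5, 6, 7, 8, 9, 10, 11, 12, 13}
A' = {1, 3, 4, 5, 6, 7, 8, 9, 10, 13}, B' = {1, 2, 3, 4, 5, 6, 7, 8, 11, 12, 13}
Claimed RHS: A' ∪ B' = {1, 2, 3, 4, 5, 6, 7, 8, 9, 10, 11, 12, 13}
Identity is VALID: LHS = RHS = {1, 2, 3, 4, 5, 6, 7, 8, 9, 10, 11, 12, 13} ✓

Identity is valid. (A ∩ B)' = A' ∪ B' = {1, 2, 3, 4, 5, 6, 7, 8, 9, 10, 11, 12, 13}


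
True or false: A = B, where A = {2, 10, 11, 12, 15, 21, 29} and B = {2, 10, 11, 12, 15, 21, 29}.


Two sets are equal iff they have exactly the same elements.
A = {2, 10, 11, 12, 15, 21, 29}
B = {2, 10, 11, 12, 15, 21, 29}
Same elements → A = B

Yes, A = B


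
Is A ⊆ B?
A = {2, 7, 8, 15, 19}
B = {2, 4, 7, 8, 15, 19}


A ⊆ B means every element of A is in B.
All elements of A are in B.
So A ⊆ B.

Yes, A ⊆ B


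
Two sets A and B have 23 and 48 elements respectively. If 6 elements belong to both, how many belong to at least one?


|A ∪ B| = |A| + |B| - |A ∩ B|
= 23 + 48 - 6
= 65

|A ∪ B| = 65


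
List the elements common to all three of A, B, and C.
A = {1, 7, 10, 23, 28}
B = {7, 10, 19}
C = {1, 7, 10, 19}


A ∩ B = {7, 10}
(A ∩ B) ∩ C = {7, 10}

A ∩ B ∩ C = {7, 10}


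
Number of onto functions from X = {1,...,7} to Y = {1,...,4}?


n = |X| = 7, k = |Y| = 4. Surjections via inclusion-exclusion:
S(n,k) = Σ(-1)^i × C(k,i) × (k-i)^n, i=0 to k
i=0: (-1)^0×C(4,0)×4^7 = 16384
i=1: (-1)^1×C(4,1)×3^7 = -8748
i=2: (-1)^2×C(4,2)×2^7 = 768
i=3: (-1)^3×C(4,3)×1^7 = -4
i=4: (-1)^4×C(4,4)×0^7 = 0
Total = 8400

Number of surjections = 8400


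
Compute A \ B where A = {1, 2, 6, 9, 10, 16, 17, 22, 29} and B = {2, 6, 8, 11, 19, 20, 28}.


A \ B = elements in A but not in B
A = {1, 2, 6, 9, 10, 16, 17, 22, 29}
B = {2, 6, 8, 11, 19, 20, 28}
Remove from A any elements in B
A \ B = {1, 9, 10, 16, 17, 22, 29}

A \ B = {1, 9, 10, 16, 17, 22, 29}


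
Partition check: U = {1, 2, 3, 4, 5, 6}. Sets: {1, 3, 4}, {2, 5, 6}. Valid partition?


A partition requires: (1) non-empty parts, (2) pairwise disjoint, (3) union = U
Parts: {1, 3, 4}, {2, 5, 6}
Union of parts: {1, 2, 3, 4, 5, 6}
U = {1, 2, 3, 4, 5, 6}
All non-empty? True
Pairwise disjoint? True
Covers U? True

Yes, valid partition


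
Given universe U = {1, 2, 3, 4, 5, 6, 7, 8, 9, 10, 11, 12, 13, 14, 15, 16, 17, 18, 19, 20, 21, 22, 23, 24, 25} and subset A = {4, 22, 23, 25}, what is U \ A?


Aᶜ = U \ A = elements in U but not in A
U = {1, 2, 3, 4, 5, 6, 7, 8, 9, 10, 11, 12, 13, 14, 15, 16, 17, 18, 19, 20, 21, 22, 23, 24, 25}
A = {4, 22, 23, 25}
Aᶜ = {1, 2, 3, 5, 6, 7, 8, 9, 10, 11, 12, 13, 14, 15, 16, 17, 18, 19, 20, 21, 24}

Aᶜ = {1, 2, 3, 5, 6, 7, 8, 9, 10, 11, 12, 13, 14, 15, 16, 17, 18, 19, 20, 21, 24}


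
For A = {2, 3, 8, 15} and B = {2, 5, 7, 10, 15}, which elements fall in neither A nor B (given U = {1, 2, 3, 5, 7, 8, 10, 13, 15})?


A = {2, 3, 8, 15}
B = {2, 5, 7, 10, 15}
Region: in neither A nor B (given U = {1, 2, 3, 5, 7, 8, 10, 13, 15})
Elements: {1, 13}

Elements in neither A nor B (given U = {1, 2, 3, 5, 7, 8, 10, 13, 15}): {1, 13}


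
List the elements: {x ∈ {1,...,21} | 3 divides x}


Checking each candidate:
Condition: multiples of 3 in {1,...,21}
Result = {3, 6, 9, 12, 15, 18, 21}

{3, 6, 9, 12, 15, 18, 21}


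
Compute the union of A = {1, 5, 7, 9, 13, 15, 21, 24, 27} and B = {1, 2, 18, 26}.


A ∪ B = all elements in A or B (or both)
A = {1, 5, 7, 9, 13, 15, 21, 24, 27}
B = {1, 2, 18, 26}
A ∪ B = {1, 2, 5, 7, 9, 13, 15, 18, 21, 24, 26, 27}

A ∪ B = {1, 2, 5, 7, 9, 13, 15, 18, 21, 24, 26, 27}


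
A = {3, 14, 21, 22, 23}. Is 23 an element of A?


A = {3, 14, 21, 22, 23}
Checking if 23 is in A
23 is in A → True

23 ∈ A


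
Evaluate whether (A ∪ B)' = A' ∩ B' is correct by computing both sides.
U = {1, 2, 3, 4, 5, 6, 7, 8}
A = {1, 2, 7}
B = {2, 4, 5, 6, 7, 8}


LHS: A ∪ B = {1, 2, 4, 5, 6, 7, 8}
(A ∪ B)' = U \ (A ∪ B) = {3}
A' = {3, 4, 5, 6, 8}, B' = {1, 3}
Claimed RHS: A' ∩ B' = {3}
Identity is VALID: LHS = RHS = {3} ✓

Identity is valid. (A ∪ B)' = A' ∩ B' = {3}


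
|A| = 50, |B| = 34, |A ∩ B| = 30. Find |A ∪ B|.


|A ∪ B| = |A| + |B| - |A ∩ B|
= 50 + 34 - 30
= 54

|A ∪ B| = 54


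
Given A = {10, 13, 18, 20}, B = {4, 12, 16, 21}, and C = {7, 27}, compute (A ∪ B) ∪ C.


A ∪ B = {4, 10, 12, 13, 16, 18, 20, 21}
(A ∪ B) ∪ C = {4, 7, 10, 12, 13, 16, 18, 20, 21, 27}

A ∪ B ∪ C = {4, 7, 10, 12, 13, 16, 18, 20, 21, 27}


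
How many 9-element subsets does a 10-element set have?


C(n,k) = n! / (k!(n-k)!)
C(10,9) = 10! / (9!1!)
= 10

C(10,9) = 10


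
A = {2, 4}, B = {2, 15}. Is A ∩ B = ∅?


Disjoint means A ∩ B = ∅.
A ∩ B = {2}
A ∩ B ≠ ∅, so A and B are NOT disjoint.

No, A and B are not disjoint (A ∩ B = {2})


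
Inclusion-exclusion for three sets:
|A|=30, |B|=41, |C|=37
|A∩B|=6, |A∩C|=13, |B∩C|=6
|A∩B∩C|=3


|A∪B∪C| = |A|+|B|+|C| - |A∩B|-|A∩C|-|B∩C| + |A∩B∩C|
= 30+41+37 - 6-13-6 + 3
= 108 - 25 + 3
= 86

|A ∪ B ∪ C| = 86


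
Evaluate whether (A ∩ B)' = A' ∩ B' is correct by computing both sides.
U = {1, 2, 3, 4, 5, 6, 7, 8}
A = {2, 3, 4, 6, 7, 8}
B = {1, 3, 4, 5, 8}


LHS: A ∩ B = {3, 4, 8}
(A ∩ B)' = U \ (A ∩ B) = {1, 2, 5, 6, 7}
A' = {1, 5}, B' = {2, 6, 7}
Claimed RHS: A' ∩ B' = ∅
Identity is INVALID: LHS = {1, 2, 5, 6, 7} but the RHS claimed here equals ∅. The correct form is (A ∩ B)' = A' ∪ B'.

Identity is invalid: (A ∩ B)' = {1, 2, 5, 6, 7} but A' ∩ B' = ∅. The correct De Morgan law is (A ∩ B)' = A' ∪ B'.


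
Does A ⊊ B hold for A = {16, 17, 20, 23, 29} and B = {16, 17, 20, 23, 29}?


A ⊂ B requires: A ⊆ B AND A ≠ B.
A ⊆ B? Yes
A = B? Yes
A = B, so A is not a PROPER subset.

No, A is not a proper subset of B


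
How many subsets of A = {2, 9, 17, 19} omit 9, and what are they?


A subset of A that omits 9 is a subset of A \ {9}, so there are 2^(n-1) = 2^3 = 8 of them.
Subsets excluding 9: ∅, {2}, {17}, {19}, {2, 17}, {2, 19}, {17, 19}, {2, 17, 19}

Subsets excluding 9 (8 total): ∅, {2}, {17}, {19}, {2, 17}, {2, 19}, {17, 19}, {2, 17, 19}


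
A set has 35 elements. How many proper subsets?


Total subsets = 2^n = 2^35 = 34359738368
Proper subsets exclude the set itself: 2^n - 1
= 34359738368 - 1
= 34359738367

Number of proper subsets = 34359738367


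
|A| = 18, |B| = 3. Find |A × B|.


|A × B| = |A| × |B|
= 18 × 3
= 54

|A × B| = 54


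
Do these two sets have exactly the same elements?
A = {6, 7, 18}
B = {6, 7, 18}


Two sets are equal iff they have exactly the same elements.
A = {6, 7, 18}
B = {6, 7, 18}
Same elements → A = B

Yes, A = B


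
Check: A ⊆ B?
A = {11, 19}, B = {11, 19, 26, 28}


A ⊆ B means every element of A is in B.
All elements of A are in B.
So A ⊆ B.

Yes, A ⊆ B


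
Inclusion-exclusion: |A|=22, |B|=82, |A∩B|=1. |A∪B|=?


|A ∪ B| = |A| + |B| - |A ∩ B|
= 22 + 82 - 1
= 103

|A ∪ B| = 103


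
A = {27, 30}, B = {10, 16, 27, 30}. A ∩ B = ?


A ∩ B = elements in both A and B
A = {27, 30}
B = {10, 16, 27, 30}
A ∩ B = {27, 30}

A ∩ B = {27, 30}


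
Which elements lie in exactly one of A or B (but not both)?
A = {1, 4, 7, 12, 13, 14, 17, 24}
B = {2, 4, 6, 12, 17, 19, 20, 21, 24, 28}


A △ B = (A \ B) ∪ (B \ A) = elements in exactly one of A or B
A \ B = {1, 7, 13, 14}
B \ A = {2, 6, 19, 20, 21, 28}
A △ B = {1, 2, 6, 7, 13, 14, 19, 20, 21, 28}

A △ B = {1, 2, 6, 7, 13, 14, 19, 20, 21, 28}


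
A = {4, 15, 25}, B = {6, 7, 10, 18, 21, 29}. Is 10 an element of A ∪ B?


A = {4, 15, 25}, B = {6, 7, 10, 18, 21, 29}
A ∪ B = all elements in A or B
A ∪ B = {4, 6, 7, 10, 15, 18, 21, 25, 29}
Checking if 10 ∈ A ∪ B
10 is in A ∪ B → True

10 ∈ A ∪ B


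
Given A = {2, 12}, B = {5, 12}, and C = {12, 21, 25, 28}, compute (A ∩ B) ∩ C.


A ∩ B = {12}
(A ∩ B) ∩ C = {12}

A ∩ B ∩ C = {12}


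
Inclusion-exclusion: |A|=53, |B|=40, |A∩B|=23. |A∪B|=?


|A ∪ B| = |A| + |B| - |A ∩ B|
= 53 + 40 - 23
= 70

|A ∪ B| = 70


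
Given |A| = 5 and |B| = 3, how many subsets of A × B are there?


A relation from A to B is any subset of A × B.
|A × B| = 5 × 3 = 15
# relations = 2^|A × B| = 2^15 = 32768

Number of relations = 32768


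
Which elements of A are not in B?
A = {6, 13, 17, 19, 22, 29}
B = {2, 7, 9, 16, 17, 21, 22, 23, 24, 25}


A \ B = elements in A but not in B
A = {6, 13, 17, 19, 22, 29}
B = {2, 7, 9, 16, 17, 21, 22, 23, 24, 25}
Remove from A any elements in B
A \ B = {6, 13, 19, 29}

A \ B = {6, 13, 19, 29}


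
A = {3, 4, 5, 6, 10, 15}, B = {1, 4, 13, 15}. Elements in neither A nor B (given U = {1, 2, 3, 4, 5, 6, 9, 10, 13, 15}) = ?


A = {3, 4, 5, 6, 10, 15}
B = {1, 4, 13, 15}
Region: in neither A nor B (given U = {1, 2, 3, 4, 5, 6, 9, 10, 13, 15})
Elements: {2, 9}

Elements in neither A nor B (given U = {1, 2, 3, 4, 5, 6, 9, 10, 13, 15}): {2, 9}


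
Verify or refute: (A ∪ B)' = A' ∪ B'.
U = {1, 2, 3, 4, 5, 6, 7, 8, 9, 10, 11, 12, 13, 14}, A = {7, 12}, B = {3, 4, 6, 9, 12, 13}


LHS: A ∪ B = {3, 4, 6, 7, 9, 12, 13}
(A ∪ B)' = U \ (A ∪ B) = {1, 2, 5, 8, 10, 11, 14}
A' = {1, 2, 3, 4, 5, 6, 8, 9, 10, 11, 13, 14}, B' = {1, 2, 5, 7, 8, 10, 11, 14}
Claimed RHS: A' ∪ B' = {1, 2, 3, 4, 5, 6, 7, 8, 9, 10, 11, 13, 14}
Identity is INVALID: LHS = {1, 2, 5, 8, 10, 11, 14} but the RHS claimed here equals {1, 2, 3, 4, 5, 6, 7, 8, 9, 10, 11, 13, 14}. The correct form is (A ∪ B)' = A' ∩ B'.

Identity is invalid: (A ∪ B)' = {1, 2, 5, 8, 10, 11, 14} but A' ∪ B' = {1, 2, 3, 4, 5, 6, 7, 8, 9, 10, 11, 13, 14}. The correct De Morgan law is (A ∪ B)' = A' ∩ B'.


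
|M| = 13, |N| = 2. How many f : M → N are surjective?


n = |M| = 13, k = |N| = 2. Surjections via inclusion-exclusion:
S(n,k) = Σ(-1)^i × C(k,i) × (k-i)^n, i=0 to k
i=0: (-1)^0×C(2,0)×2^13 = 8192
i=1: (-1)^1×C(2,1)×1^13 = -2
i=2: (-1)^2×C(2,2)×0^13 = 0
Total = 8190

Number of surjections = 8190


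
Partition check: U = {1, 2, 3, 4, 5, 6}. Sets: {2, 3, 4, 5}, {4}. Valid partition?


A partition requires: (1) non-empty parts, (2) pairwise disjoint, (3) union = U
Parts: {2, 3, 4, 5}, {4}
Union of parts: {2, 3, 4, 5}
U = {1, 2, 3, 4, 5, 6}
All non-empty? True
Pairwise disjoint? False
Covers U? False

No, not a valid partition


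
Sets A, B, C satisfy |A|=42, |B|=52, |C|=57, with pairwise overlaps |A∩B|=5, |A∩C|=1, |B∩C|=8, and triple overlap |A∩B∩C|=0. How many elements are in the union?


|A∪B∪C| = |A|+|B|+|C| - |A∩B|-|A∩C|-|B∩C| + |A∩B∩C|
= 42+52+57 - 5-1-8 + 0
= 151 - 14 + 0
= 137

|A ∪ B ∪ C| = 137


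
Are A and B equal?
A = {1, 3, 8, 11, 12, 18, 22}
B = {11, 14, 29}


Two sets are equal iff they have exactly the same elements.
A = {1, 3, 8, 11, 12, 18, 22}
B = {11, 14, 29}
Differences: {1, 3, 8, 12, 14, 18, 22, 29}
A ≠ B

No, A ≠ B


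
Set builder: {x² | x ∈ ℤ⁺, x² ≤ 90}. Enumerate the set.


Checking each candidate:
Condition: positive perfect squares ≤ 90
Result = {1, 4, 9, 16, 25, 36, 49, 64, 81}

{1, 4, 9, 16, 25, 36, 49, 64, 81}


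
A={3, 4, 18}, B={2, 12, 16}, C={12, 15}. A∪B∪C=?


A ∪ B = {2, 3, 4, 12, 16, 18}
(A ∪ B) ∪ C = {2, 3, 4, 12, 15, 16, 18}

A ∪ B ∪ C = {2, 3, 4, 12, 15, 16, 18}


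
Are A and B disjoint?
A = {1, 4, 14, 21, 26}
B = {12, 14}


Disjoint means A ∩ B = ∅.
A ∩ B = {14}
A ∩ B ≠ ∅, so A and B are NOT disjoint.

No, A and B are not disjoint (A ∩ B = {14})


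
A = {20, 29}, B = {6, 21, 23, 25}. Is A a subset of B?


A ⊆ B means every element of A is in B.
Elements in A not in B: {20, 29}
So A ⊄ B.

No, A ⊄ B


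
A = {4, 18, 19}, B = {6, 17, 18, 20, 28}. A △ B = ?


A △ B = (A \ B) ∪ (B \ A) = elements in exactly one of A or B
A \ B = {4, 19}
B \ A = {6, 17, 20, 28}
A △ B = {4, 6, 17, 19, 20, 28}

A △ B = {4, 6, 17, 19, 20, 28}


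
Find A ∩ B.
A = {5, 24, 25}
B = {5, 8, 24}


A ∩ B = elements in both A and B
A = {5, 24, 25}
B = {5, 8, 24}
A ∩ B = {5, 24}

A ∩ B = {5, 24}


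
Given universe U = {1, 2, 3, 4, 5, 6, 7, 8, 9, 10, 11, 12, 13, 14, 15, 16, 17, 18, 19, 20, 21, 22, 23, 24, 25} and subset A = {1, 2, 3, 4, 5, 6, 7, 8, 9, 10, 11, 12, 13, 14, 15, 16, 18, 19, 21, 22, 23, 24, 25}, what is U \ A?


Aᶜ = U \ A = elements in U but not in A
U = {1, 2, 3, 4, 5, 6, 7, 8, 9, 10, 11, 12, 13, 14, 15, 16, 17, 18, 19, 20, 21, 22, 23, 24, 25}
A = {1, 2, 3, 4, 5, 6, 7, 8, 9, 10, 11, 12, 13, 14, 15, 16, 18, 19, 21, 22, 23, 24, 25}
Aᶜ = {17, 20}

Aᶜ = {17, 20}


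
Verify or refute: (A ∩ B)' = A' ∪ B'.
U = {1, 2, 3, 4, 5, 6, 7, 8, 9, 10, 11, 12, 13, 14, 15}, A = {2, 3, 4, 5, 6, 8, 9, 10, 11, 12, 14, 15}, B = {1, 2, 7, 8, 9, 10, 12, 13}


LHS: A ∩ B = {2, 8, 9, 10, 12}
(A ∩ B)' = U \ (A ∩ B) = {1, 3, 4, 5, 6, 7, 11, 13, 14, 15}
A' = {1, 7, 13}, B' = {3, 4, 5, 6, 11, 14, 15}
Claimed RHS: A' ∪ B' = {1, 3, 4, 5, 6, 7, 11, 13, 14, 15}
Identity is VALID: LHS = RHS = {1, 3, 4, 5, 6, 7, 11, 13, 14, 15} ✓

Identity is valid. (A ∩ B)' = A' ∪ B' = {1, 3, 4, 5, 6, 7, 11, 13, 14, 15}


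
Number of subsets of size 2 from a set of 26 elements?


C(n,k) = n! / (k!(n-k)!)
C(26,2) = 26! / (2!24!)
= 325

C(26,2) = 325


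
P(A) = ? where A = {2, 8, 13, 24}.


|A| = 4, so |P(A)| = 2^4 = 16
Enumerate subsets by cardinality (0 to 4):
∅, {2}, {8}, {13}, {24}, {2, 8}, {2, 13}, {2, 24}, {8, 13}, {8, 24}, {13, 24}, {2, 8, 13}, {2, 8, 24}, {2, 13, 24}, {8, 13, 24}, {2, 8, 13, 24}

P(A) has 16 subsets: ∅, {2}, {8}, {13}, {24}, {2, 8}, {2, 13}, {2, 24}, {8, 13}, {8, 24}, {13, 24}, {2, 8, 13}, {2, 8, 24}, {2, 13, 24}, {8, 13, 24}, {2, 8, 13, 24}


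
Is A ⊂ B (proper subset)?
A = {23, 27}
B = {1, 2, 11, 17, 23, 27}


A ⊂ B requires: A ⊆ B AND A ≠ B.
A ⊆ B? Yes
A = B? No
A ⊂ B: Yes (A is a proper subset of B)

Yes, A ⊂ B


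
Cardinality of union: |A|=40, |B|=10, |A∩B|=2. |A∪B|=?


|A ∪ B| = |A| + |B| - |A ∩ B|
= 40 + 10 - 2
= 48

|A ∪ B| = 48


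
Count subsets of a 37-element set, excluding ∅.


Total subsets = 2^n = 2^37 = 137438953472
Non-empty subsets exclude the empty set: 2^n - 1
= 137438953472 - 1
= 137438953471

Number of non-empty subsets = 137438953471


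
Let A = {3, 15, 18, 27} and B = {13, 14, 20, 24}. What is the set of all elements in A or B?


A ∪ B = all elements in A or B (or both)
A = {3, 15, 18, 27}
B = {13, 14, 20, 24}
A ∪ B = {3, 13, 14, 15, 18, 20, 24, 27}

A ∪ B = {3, 13, 14, 15, 18, 20, 24, 27}


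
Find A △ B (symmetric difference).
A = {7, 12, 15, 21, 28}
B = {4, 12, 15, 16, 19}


A △ B = (A \ B) ∪ (B \ A) = elements in exactly one of A or B
A \ B = {7, 21, 28}
B \ A = {4, 16, 19}
A △ B = {4, 7, 16, 19, 21, 28}

A △ B = {4, 7, 16, 19, 21, 28}


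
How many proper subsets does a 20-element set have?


Total subsets = 2^n = 2^20 = 1048576
Proper subsets exclude the set itself: 2^n - 1
= 1048576 - 1
= 1048575

Number of proper subsets = 1048575


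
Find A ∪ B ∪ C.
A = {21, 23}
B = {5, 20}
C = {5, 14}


A ∪ B = {5, 20, 21, 23}
(A ∪ B) ∪ C = {5, 14, 20, 21, 23}

A ∪ B ∪ C = {5, 14, 20, 21, 23}


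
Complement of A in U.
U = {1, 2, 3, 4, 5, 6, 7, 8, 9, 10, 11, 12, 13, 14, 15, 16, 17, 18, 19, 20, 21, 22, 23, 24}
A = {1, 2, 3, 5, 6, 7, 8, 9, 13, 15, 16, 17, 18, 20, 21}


Aᶜ = U \ A = elements in U but not in A
U = {1, 2, 3, 4, 5, 6, 7, 8, 9, 10, 11, 12, 13, 14, 15, 16, 17, 18, 19, 20, 21, 22, 23, 24}
A = {1, 2, 3, 5, 6, 7, 8, 9, 13, 15, 16, 17, 18, 20, 21}
Aᶜ = {4, 10, 11, 12, 14, 19, 22, 23, 24}

Aᶜ = {4, 10, 11, 12, 14, 19, 22, 23, 24}


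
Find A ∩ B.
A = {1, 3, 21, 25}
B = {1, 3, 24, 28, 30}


A ∩ B = elements in both A and B
A = {1, 3, 21, 25}
B = {1, 3, 24, 28, 30}
A ∩ B = {1, 3}

A ∩ B = {1, 3}


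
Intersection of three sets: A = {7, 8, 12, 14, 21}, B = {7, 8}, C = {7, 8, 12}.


A ∩ B = {7, 8}
(A ∩ B) ∩ C = {7, 8}

A ∩ B ∩ C = {7, 8}


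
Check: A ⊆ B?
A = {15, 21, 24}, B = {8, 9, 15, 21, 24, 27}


A ⊆ B means every element of A is in B.
All elements of A are in B.
So A ⊆ B.

Yes, A ⊆ B


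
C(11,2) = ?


C(n,k) = n! / (k!(n-k)!)
C(11,2) = 11! / (2!9!)
= 55

C(11,2) = 55


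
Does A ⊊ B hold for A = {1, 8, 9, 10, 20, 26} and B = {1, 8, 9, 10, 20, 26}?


A ⊂ B requires: A ⊆ B AND A ≠ B.
A ⊆ B? Yes
A = B? Yes
A = B, so A is not a PROPER subset.

No, A is not a proper subset of B


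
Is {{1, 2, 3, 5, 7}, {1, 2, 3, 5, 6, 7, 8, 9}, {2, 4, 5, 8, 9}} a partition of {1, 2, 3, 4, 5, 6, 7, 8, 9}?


A partition requires: (1) non-empty parts, (2) pairwise disjoint, (3) union = U
Parts: {1, 2, 3, 5, 7}, {1, 2, 3, 5, 6, 7, 8, 9}, {2, 4, 5, 8, 9}
Union of parts: {1, 2, 3, 4, 5, 6, 7, 8, 9}
U = {1, 2, 3, 4, 5, 6, 7, 8, 9}
All non-empty? True
Pairwise disjoint? False
Covers U? True

No, not a valid partition


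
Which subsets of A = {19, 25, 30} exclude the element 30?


A subset of A that omits 30 is a subset of A \ {30}, so there are 2^(n-1) = 2^2 = 4 of them.
Subsets excluding 30: ∅, {19}, {25}, {19, 25}

Subsets excluding 30 (4 total): ∅, {19}, {25}, {19, 25}


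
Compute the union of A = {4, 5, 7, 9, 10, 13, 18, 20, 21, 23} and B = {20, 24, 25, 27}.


A ∪ B = all elements in A or B (or both)
A = {4, 5, 7, 9, 10, 13, 18, 20, 21, 23}
B = {20, 24, 25, 27}
A ∪ B = {4, 5, 7, 9, 10, 13, 18, 20, 21, 23, 24, 25, 27}

A ∪ B = {4, 5, 7, 9, 10, 13, 18, 20, 21, 23, 24, 25, 27}


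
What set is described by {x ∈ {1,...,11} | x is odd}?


Checking each candidate:
Condition: odd numbers in {1,...,11}
Result = {1, 3, 5, 7, 9, 11}

{1, 3, 5, 7, 9, 11}


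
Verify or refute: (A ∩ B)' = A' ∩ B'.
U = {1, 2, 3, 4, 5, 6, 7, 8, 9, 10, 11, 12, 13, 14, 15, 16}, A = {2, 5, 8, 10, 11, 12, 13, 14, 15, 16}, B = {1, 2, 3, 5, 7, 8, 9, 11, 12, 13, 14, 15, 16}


LHS: A ∩ B = {2, 5, 8, 11, 12, 13, 14, 15, 16}
(A ∩ B)' = U \ (A ∩ B) = {1, 3, 4, 6, 7, 9, 10}
A' = {1, 3, 4, 6, 7, 9}, B' = {4, 6, 10}
Claimed RHS: A' ∩ B' = {4, 6}
Identity is INVALID: LHS = {1, 3, 4, 6, 7, 9, 10} but the RHS claimed here equals {4, 6}. The correct form is (A ∩ B)' = A' ∪ B'.

Identity is invalid: (A ∩ B)' = {1, 3, 4, 6, 7, 9, 10} but A' ∩ B' = {4, 6}. The correct De Morgan law is (A ∩ B)' = A' ∪ B'.


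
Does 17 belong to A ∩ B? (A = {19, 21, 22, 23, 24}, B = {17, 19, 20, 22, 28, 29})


A = {19, 21, 22, 23, 24}, B = {17, 19, 20, 22, 28, 29}
A ∩ B = elements in both A and B
A ∩ B = {19, 22}
Checking if 17 ∈ A ∩ B
17 is not in A ∩ B → False

17 ∉ A ∩ B


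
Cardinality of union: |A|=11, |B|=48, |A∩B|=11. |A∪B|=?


|A ∪ B| = |A| + |B| - |A ∩ B|
= 11 + 48 - 11
= 48

|A ∪ B| = 48


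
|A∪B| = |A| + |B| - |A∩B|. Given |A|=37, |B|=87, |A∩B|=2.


|A ∪ B| = |A| + |B| - |A ∩ B|
= 37 + 87 - 2
= 122

|A ∪ B| = 122


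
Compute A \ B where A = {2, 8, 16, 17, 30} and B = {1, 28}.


A \ B = elements in A but not in B
A = {2, 8, 16, 17, 30}
B = {1, 28}
Remove from A any elements in B
A \ B = {2, 8, 16, 17, 30}

A \ B = {2, 8, 16, 17, 30}


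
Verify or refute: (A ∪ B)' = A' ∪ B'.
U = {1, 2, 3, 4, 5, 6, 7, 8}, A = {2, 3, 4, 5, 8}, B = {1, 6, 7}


LHS: A ∪ B = {1, 2, 3, 4, 5, 6, 7, 8}
(A ∪ B)' = U \ (A ∪ B) = ∅
A' = {1, 6, 7}, B' = {2, 3, 4, 5, 8}
Claimed RHS: A' ∪ B' = {1, 2, 3, 4, 5, 6, 7, 8}
Identity is INVALID: LHS = ∅ but the RHS claimed here equals {1, 2, 3, 4, 5, 6, 7, 8}. The correct form is (A ∪ B)' = A' ∩ B'.

Identity is invalid: (A ∪ B)' = ∅ but A' ∪ B' = {1, 2, 3, 4, 5, 6, 7, 8}. The correct De Morgan law is (A ∪ B)' = A' ∩ B'.


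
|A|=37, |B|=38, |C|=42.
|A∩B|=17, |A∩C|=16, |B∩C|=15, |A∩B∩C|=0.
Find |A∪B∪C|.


|A∪B∪C| = |A|+|B|+|C| - |A∩B|-|A∩C|-|B∩C| + |A∩B∩C|
= 37+38+42 - 17-16-15 + 0
= 117 - 48 + 0
= 69

|A ∪ B ∪ C| = 69
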